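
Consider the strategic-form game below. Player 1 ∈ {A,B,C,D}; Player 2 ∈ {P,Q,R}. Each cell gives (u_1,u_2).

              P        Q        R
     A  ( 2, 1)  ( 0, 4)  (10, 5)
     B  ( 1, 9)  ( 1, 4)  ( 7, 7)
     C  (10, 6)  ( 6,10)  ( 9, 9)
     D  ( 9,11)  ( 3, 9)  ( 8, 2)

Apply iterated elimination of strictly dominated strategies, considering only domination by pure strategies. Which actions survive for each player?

P1 drop B (C beats it: P:10>1 Q:6>1 R:9>7)
P1 drop D (C beats it: P:10>9 Q:6>3 R:9>8)
P2 drop P (Q beats it: A:4>1 C:10>6)
P1→{A,C} P2→{Q,R}

IESDS → P1:{A,C} P2:{Q,R}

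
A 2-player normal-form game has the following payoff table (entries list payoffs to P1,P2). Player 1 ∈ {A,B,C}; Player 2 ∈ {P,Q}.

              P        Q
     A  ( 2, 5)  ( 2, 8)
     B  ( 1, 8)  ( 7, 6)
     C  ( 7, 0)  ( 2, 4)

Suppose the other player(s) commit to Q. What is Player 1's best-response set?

BR_1 = {B}

u_1(A vs Q) = 2
u_1(B vs Q) = 7
u_1(C vs Q) = 2
max payoff 7 at {B}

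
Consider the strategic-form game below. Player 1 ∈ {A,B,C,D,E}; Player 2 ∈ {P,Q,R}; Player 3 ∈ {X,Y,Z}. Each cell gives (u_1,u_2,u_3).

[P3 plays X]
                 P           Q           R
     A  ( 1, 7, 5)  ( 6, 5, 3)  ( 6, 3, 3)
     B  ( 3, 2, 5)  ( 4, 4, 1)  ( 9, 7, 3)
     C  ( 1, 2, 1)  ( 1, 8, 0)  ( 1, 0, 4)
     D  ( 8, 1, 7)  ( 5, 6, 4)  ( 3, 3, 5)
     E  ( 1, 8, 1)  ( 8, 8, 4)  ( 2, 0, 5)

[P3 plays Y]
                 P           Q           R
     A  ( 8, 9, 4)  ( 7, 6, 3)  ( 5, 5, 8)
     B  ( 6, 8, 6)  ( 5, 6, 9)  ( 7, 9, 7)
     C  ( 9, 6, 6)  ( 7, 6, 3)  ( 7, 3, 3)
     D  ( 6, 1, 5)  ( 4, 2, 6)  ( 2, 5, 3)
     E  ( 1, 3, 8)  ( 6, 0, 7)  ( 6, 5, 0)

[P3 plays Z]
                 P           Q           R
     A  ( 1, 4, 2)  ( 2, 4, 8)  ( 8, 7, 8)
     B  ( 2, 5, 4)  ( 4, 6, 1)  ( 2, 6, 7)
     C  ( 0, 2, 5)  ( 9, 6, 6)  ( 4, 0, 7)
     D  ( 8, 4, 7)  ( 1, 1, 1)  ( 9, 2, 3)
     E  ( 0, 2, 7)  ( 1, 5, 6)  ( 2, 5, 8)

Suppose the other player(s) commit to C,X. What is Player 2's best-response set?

u_2(P vs C,X) = 2
u_2(Q vs C,X) = 8
u_2(R vs C,X) = 0
max payoff 8 at {Q}

P2 best: {Q}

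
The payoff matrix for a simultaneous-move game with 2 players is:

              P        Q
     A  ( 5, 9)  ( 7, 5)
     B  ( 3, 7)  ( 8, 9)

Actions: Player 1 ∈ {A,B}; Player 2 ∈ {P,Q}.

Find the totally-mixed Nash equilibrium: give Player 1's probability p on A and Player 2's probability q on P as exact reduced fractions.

P1 indiff ⇒ q·5+(1-q)·7 = q·3+(1-q)·8 ⇒ q(2) = (1-q)(1) ⇒ q = 1/3
P2 indiff ⇒ p·9+(1-p)·7 = p·5+(1-p)·9 ⇒ p(4) = (1-p)(2) ⇒ p = 1/3

p=1/3, q=1/3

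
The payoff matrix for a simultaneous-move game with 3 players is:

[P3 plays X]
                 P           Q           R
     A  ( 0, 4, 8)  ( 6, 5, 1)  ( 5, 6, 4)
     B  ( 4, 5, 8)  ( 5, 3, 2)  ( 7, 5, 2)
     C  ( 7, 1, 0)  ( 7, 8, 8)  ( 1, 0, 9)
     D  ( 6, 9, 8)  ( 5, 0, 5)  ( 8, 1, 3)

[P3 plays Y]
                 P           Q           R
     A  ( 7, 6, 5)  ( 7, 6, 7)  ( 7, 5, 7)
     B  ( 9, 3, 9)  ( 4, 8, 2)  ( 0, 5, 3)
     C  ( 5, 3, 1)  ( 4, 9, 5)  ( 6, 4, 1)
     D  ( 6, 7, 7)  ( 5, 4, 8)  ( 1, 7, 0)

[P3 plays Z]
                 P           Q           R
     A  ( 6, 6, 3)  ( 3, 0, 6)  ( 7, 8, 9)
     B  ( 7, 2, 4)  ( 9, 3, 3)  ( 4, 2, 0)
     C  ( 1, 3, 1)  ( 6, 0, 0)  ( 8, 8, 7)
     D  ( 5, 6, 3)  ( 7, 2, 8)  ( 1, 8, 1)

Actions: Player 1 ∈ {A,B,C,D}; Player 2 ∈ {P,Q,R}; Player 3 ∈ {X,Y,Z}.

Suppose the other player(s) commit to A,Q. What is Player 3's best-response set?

P3 best: {Y}

u_3(X vs A,Q) = 1
u_3(Y vs A,Q) = 7
u_3(Z vs A,Q) = 6
max payoff 7 at {Y}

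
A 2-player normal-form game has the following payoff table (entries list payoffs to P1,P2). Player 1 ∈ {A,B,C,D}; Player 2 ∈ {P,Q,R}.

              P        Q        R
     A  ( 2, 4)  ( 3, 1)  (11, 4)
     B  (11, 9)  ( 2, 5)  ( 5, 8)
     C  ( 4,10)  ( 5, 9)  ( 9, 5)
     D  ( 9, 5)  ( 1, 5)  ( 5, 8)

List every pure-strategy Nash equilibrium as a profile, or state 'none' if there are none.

NE set: (A,R), (B,P)

(A,P): not NE [P1→B gives 11>2]
(A,Q): not NE [P1→C gives 5>3; P2→R gives 4>1]
(A,R): NE
(B,P): NE
(B,Q): not NE [P1→C gives 5>2; P2→P gives 9>5]
(B,R): not NE [P1→A gives 11>5; P2→P gives 9>8]
(C,P): not NE [P1→B gives 11>4]
(C,Q): not NE [P2→P gives 10>9]
(C,R): not NE [P1→A gives 11>9; P2→P gives 10>5]
(D,P): not NE [P1→B gives 11>9; P2→R gives 8>5]
(D,Q): not NE [P1→C gives 5>1; P2→R gives 8>5]
(D,R): not NE [P1→A gives 11>5]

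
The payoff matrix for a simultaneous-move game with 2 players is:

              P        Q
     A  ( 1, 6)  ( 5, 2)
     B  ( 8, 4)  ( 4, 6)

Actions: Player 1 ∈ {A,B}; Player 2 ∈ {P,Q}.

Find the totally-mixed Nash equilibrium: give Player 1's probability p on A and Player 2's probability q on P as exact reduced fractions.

p=1/3, q=1/8

P1 indiff ⇒ q·1+(1-q)·5 = q·8+(1-q)·4 ⇒ q(-7) = (1-q)(-1) ⇒ q = 1/8
P2 indiff ⇒ p·6+(1-p)·4 = p·2+(1-p)·6 ⇒ p(4) = (1-p)(2) ⇒ p = 1/3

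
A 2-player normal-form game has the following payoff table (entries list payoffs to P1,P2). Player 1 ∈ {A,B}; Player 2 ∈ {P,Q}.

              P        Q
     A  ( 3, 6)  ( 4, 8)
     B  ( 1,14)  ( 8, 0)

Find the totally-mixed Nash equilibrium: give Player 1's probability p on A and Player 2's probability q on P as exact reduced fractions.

P1 indiff ⇒ q·3+(1-q)·4 = q·1+(1-q)·8 ⇒ q(2) = (1-q)(4) ⇒ q = 2/3
P2 indiff ⇒ p·6+(1-p)·14 = p·8+(1-p)·0 ⇒ p(-2) = (1-p)(-14) ⇒ p = 7/8

p=7/8, q=2/3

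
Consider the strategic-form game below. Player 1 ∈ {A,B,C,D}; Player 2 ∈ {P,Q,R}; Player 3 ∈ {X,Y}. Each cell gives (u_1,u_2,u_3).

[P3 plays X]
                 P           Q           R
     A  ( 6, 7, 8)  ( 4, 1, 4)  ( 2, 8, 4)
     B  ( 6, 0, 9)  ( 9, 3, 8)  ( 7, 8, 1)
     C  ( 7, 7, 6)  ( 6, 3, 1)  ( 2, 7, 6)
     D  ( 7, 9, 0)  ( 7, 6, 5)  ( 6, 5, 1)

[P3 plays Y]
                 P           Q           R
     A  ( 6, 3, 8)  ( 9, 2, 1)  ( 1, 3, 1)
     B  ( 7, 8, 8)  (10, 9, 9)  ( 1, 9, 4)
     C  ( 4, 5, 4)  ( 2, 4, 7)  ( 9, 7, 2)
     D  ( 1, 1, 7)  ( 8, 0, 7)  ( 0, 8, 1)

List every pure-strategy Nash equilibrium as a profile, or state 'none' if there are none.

(A,P,X): not NE [P1→D gives 7>6; P2→R gives 8>7]
(A,P,Y): not NE [P1→B gives 7>6]
(A,Q,X): not NE [P1→B gives 9>4; P2→R gives 8>1]
(A,Q,Y): not NE [P1→B gives 10>9; P2→R gives 3>2; P3→X gives 4>1]
(A,R,X): not NE [P1→B gives 7>2]
(A,R,Y): not NE [P1→C gives 9>1; P3→X gives 4>1]
(B,P,X): not NE [P1→D gives 7>6; P2→R gives 8>0]
(B,P,Y): not NE [P2→R gives 9>8; P3→X gives 9>8]
(B,Q,X): not NE [P2→R gives 8>3; P3→Y gives 9>8]
(B,Q,Y): NE
(B,R,X): not NE [P3→Y gives 4>1]
(B,R,Y): not NE [P1→C gives 9>1]
(C,P,X): NE
(C,P,Y): not NE [P1→B gives 7>4; P2→R gives 7>5; P3→X gives 6>4]
(C,Q,X): not NE [P1→B gives 9>6; P2→R gives 7>3; P3→Y gives 7>1]
(C,Q,Y): not NE [P1→B gives 10>2; P2→R gives 7>4]
(C,R,X): not NE [P1→B gives 7>2]
(C,R,Y): not NE [P3→X gives 6>2]
(D,P,X): not NE [P3→Y gives 7>0]
(D,P,Y): not NE [P1→B gives 7>1; P2→R gives 8>1]
(D,Q,X): not NE [P1→B gives 9>7; P2→P gives 9>6; P3→Y gives 7>5]
(D,Q,Y): not NE [P1→B gives 10>8; P2→R gives 8>0]
(D,R,X): not NE [P1→B gives 7>6; P2→P gives 9>5]
(D,R,Y): not NE [P1→C gives 9>0]

NE set: (B,Q,Y), (C,P,X)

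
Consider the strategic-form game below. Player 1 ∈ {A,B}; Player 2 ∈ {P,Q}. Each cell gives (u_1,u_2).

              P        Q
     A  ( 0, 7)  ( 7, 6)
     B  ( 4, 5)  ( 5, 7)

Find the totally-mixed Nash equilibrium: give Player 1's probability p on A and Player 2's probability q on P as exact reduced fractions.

P1 indiff ⇒ q·0+(1-q)·7 = q·4+(1-q)·5 ⇒ q(-4) = (1-q)(-2) ⇒ q = 1/3
P2 indiff ⇒ p·7+(1-p)·5 = p·6+(1-p)·7 ⇒ p(1) = (1-p)(2) ⇒ p = 2/3

p=2/3, q=1/3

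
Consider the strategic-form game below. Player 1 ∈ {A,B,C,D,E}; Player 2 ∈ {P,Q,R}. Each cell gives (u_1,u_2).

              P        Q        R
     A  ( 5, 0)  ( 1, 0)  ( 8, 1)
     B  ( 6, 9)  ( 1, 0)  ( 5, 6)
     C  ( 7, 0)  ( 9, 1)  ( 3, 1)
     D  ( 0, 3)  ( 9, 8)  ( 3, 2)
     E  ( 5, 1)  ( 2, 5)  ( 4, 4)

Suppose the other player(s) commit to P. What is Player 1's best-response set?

u_1(A vs P) = 5
u_1(B vs P) = 6
u_1(C vs P) = 7
u_1(D vs P) = 0
u_1(E vs P) = 5
max payoff 7 at {C}

argmax u_1 = {C}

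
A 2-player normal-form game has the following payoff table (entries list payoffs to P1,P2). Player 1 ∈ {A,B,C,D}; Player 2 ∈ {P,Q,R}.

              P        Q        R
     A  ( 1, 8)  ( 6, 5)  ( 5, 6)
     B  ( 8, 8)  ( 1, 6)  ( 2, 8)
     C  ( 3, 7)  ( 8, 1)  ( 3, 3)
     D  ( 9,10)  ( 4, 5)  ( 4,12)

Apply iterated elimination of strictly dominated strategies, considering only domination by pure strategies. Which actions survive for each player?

IESDS → P1:{A,D} P2:{P,R}

P1 drop B (D beats it: P:9>8 Q:4>1 R:4>2)
P2 drop Q (P beats it: A:8>5 C:7>1 D:10>5)
P1 drop C (D beats it: P:9>3 R:4>3)
P1→{A,D} P2→{P,R}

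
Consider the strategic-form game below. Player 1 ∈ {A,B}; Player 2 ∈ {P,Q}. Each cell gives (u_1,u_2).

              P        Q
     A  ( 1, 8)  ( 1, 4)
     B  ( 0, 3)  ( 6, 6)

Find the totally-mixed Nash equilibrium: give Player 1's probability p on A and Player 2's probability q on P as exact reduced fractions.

P1 indiff ⇒ q·1+(1-q)·1 = q·0+(1-q)·6 ⇒ q(1) = (1-q)(5) ⇒ q = 5/6
P2 indiff ⇒ p·8+(1-p)·3 = p·4+(1-p)·6 ⇒ p(4) = (1-p)(3) ⇒ p = 3/7

(p,q) = (3/7, 5/6)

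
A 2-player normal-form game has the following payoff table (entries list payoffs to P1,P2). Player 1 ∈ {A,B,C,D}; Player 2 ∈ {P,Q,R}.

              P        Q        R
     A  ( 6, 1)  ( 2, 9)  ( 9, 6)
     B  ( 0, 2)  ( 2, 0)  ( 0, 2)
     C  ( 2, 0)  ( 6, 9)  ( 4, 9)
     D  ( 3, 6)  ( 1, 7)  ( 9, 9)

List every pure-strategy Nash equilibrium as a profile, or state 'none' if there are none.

(A,P): not NE [P2→Q gives 9>1]
(A,Q): not NE [P1→C gives 6>2]
(A,R): not NE [P2→Q gives 9>6]
(B,P): not NE [P1→A gives 6>0]
(B,Q): not NE [P1→C gives 6>2; P2→R gives 2>0]
(B,R): not NE [P1→D gives 9>0]
(C,P): not NE [P1→A gives 6>2; P2→R gives 9>0]
(C,Q): NE
(C,R): not NE [P1→D gives 9>4]
(D,P): not NE [P1→A gives 6>3; P2→R gives 9>6]
(D,Q): not NE [P1→C gives 6>1; P2→R gives 9>7]
(D,R): NE

NE set: (C,Q), (D,R)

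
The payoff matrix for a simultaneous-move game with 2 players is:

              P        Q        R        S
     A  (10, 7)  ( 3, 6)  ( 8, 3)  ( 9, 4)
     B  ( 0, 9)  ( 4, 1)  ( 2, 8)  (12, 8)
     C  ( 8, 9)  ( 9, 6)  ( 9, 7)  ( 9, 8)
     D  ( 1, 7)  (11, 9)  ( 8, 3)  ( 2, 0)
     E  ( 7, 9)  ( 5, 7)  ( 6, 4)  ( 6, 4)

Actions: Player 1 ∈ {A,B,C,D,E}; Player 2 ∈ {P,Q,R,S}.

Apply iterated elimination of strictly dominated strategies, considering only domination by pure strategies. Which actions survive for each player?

P1 drop E (C beats it: P:8>7 Q:9>5 R:9>6 S:9>6)
P2 drop R (P beats it: A:7>3 B:9>8 C:9>7 D:7>3)
P2 drop S (P beats it: A:7>4 B:9>8 C:9>8 D:7>0)
P1 drop B (C beats it: P:8>0 Q:9>4)
P1→{A,C,D} P2→{P,Q}

Survivors P1:{A,C,D} P2:{P,Q}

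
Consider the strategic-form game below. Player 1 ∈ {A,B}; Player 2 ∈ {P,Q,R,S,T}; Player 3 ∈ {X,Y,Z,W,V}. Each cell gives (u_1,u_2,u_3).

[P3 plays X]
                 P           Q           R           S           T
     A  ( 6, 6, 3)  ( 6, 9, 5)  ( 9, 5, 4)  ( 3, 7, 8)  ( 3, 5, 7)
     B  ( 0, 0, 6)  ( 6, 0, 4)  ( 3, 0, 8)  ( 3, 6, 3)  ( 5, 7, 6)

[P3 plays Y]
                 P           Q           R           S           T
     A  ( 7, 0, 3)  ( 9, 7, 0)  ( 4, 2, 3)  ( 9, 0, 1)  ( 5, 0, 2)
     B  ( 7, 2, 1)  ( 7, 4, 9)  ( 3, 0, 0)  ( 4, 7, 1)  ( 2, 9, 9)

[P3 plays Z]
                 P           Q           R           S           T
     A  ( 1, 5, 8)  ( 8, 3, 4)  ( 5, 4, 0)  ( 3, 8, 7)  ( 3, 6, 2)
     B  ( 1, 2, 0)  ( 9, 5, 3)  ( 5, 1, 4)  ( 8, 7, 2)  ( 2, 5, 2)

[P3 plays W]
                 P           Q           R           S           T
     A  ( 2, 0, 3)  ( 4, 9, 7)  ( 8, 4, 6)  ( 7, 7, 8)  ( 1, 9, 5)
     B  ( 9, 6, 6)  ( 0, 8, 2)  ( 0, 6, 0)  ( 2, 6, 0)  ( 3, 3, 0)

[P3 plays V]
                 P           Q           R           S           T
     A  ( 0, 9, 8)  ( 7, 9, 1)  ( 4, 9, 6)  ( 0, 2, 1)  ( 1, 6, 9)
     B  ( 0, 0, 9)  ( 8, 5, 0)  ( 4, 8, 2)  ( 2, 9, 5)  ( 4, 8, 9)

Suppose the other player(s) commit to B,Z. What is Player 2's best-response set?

u_2(P vs B,Z) = 2
u_2(Q vs B,Z) = 5
u_2(R vs B,Z) = 1
u_2(S vs B,Z) = 7
u_2(T vs B,Z) = 5
max payoff 7 at {S}

BR_2 = {S}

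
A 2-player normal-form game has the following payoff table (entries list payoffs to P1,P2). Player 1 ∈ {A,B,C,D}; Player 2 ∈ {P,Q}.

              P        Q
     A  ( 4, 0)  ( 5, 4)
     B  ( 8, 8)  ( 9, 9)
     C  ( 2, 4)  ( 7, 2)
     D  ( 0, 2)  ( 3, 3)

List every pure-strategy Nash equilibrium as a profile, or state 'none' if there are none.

(A,P): not NE [P1→B gives 8>4; P2→Q gives 4>0]
(A,Q): not NE [P1→B gives 9>5]
(B,P): not NE [P2→Q gives 9>8]
(B,Q): NE
(C,P): not NE [P1→B gives 8>2]
(C,Q): not NE [P1→B gives 9>7; P2→P gives 4>2]
(D,P): not NE [P1→B gives 8>0; P2→Q gives 3>2]
(D,Q): not NE [P1→B gives 9>3]

Nash profiles: (B,Q)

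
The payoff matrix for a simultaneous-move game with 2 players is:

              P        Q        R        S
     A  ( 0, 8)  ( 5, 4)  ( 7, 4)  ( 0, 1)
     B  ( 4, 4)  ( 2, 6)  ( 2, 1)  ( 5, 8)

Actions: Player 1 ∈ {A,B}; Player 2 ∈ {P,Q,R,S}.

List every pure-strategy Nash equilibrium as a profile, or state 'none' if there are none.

(A,P): not NE [P1→B gives 4>0]
(A,Q): not NE [P2→P gives 8>4]
(A,R): not NE [P2→P gives 8>4]
(A,S): not NE [P1→B gives 5>0; P2→P gives 8>1]
(B,P): not NE [P2→S gives 8>4]
(B,Q): not NE [P1→A gives 5>2; P2→S gives 8>6]
(B,R): not NE [P1→A gives 7>2; P2→S gives 8>1]
(B,S): NE

NE set: (B,S)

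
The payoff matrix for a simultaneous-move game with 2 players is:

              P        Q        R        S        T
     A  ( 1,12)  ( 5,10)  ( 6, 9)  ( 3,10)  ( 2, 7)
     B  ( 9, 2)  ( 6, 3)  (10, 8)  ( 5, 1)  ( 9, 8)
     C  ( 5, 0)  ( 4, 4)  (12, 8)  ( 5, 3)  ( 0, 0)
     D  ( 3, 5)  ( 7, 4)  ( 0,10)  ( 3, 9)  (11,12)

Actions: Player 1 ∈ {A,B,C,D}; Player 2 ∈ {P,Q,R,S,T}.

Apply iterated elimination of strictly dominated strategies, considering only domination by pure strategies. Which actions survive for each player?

P1 drop A (B beats it: P:9>1 Q:6>5 R:10>6 S:5>3 T:9>2)
P2 drop P (R beats it: B:8>2 C:8>0 D:10>5)
P2 drop Q (R beats it: B:8>3 C:8>4 D:10>4)
P2 drop S (R beats it: B:8>1 C:8>3 D:10>9)
P1→{B,C,D} P2→{R,T}

Remaining: P1:{B,C,D} P2:{R,T}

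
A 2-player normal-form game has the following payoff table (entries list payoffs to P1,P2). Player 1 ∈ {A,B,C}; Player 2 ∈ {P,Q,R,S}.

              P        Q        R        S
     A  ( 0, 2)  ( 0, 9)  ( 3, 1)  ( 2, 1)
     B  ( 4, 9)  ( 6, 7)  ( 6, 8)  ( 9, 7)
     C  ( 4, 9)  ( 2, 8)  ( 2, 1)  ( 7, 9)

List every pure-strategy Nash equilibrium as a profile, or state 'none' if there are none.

(A,P): not NE [P1→C gives 4>0; P2→Q gives 9>2]
(A,Q): not NE [P1→B gives 6>0]
(A,R): not NE [P1→B gives 6>3; P2→Q gives 9>1]
(A,S): not NE [P1→B gives 9>2; P2→Q gives 9>1]
(B,P): NE
(B,Q): not NE [P2→P gives 9>7]
(B,R): not NE [P2→P gives 9>8]
(B,S): not NE [P2→P gives 9>7]
(C,P): NE
(C,Q): not NE [P1→B gives 6>2; P2→S gives 9>8]
(C,R): not NE [P1→B gives 6>2; P2→S gives 9>1]
(C,S): not NE [P1→B gives 9>7]

NE set: (B,P), (C,P)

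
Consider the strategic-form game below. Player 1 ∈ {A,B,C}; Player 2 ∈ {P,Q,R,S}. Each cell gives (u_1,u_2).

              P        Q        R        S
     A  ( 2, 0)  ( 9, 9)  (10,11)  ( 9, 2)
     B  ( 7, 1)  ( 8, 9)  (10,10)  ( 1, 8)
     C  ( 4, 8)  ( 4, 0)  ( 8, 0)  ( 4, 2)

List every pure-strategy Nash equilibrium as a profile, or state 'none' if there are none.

PSNE = {(A,R), (B,R)}

(A,P): not NE [P1→B gives 7>2; P2→R gives 11>0]
(A,Q): not NE [P2→R gives 11>9]
(A,R): NE
(A,S): not NE [P2→R gives 11>2]
(B,P): not NE [P2→R gives 10>1]
(B,Q): not NE [P1→A gives 9>8; P2→R gives 10>9]
(B,R): NE
(B,S): not NE [P1→A gives 9>1; P2→R gives 10>8]
(C,P): not NE [P1→B gives 7>4]
(C,Q): not NE [P1→A gives 9>4; P2→P gives 8>0]
(C,R): not NE [P1→B gives 10>8; P2→P gives 8>0]
(C,S): not NE [P1→A gives 9>4; P2→P gives 8>2]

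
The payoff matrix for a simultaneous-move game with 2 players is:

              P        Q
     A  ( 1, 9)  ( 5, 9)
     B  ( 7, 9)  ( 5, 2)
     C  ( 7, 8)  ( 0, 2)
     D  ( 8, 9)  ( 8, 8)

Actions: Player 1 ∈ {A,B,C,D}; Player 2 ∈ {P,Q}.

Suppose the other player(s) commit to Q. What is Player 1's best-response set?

argmax u_1 = {D}

u_1(A vs Q) = 5
u_1(B vs Q) = 5
u_1(C vs Q) = 0
u_1(D vs Q) = 8
max payoff 8 at {D}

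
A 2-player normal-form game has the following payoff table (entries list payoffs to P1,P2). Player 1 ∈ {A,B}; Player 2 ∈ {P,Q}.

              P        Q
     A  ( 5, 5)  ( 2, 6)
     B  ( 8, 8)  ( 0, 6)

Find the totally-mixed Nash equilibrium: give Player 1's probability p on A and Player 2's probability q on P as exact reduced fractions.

P1 indiff ⇒ q·5+(1-q)·2 = q·8+(1-q)·0 ⇒ q(-3) = (1-q)(-2) ⇒ q = 2/5
P2 indiff ⇒ p·5+(1-p)·8 = p·6+(1-p)·6 ⇒ p(-1) = (1-p)(-2) ⇒ p = 2/3

p=2/3, q=2/5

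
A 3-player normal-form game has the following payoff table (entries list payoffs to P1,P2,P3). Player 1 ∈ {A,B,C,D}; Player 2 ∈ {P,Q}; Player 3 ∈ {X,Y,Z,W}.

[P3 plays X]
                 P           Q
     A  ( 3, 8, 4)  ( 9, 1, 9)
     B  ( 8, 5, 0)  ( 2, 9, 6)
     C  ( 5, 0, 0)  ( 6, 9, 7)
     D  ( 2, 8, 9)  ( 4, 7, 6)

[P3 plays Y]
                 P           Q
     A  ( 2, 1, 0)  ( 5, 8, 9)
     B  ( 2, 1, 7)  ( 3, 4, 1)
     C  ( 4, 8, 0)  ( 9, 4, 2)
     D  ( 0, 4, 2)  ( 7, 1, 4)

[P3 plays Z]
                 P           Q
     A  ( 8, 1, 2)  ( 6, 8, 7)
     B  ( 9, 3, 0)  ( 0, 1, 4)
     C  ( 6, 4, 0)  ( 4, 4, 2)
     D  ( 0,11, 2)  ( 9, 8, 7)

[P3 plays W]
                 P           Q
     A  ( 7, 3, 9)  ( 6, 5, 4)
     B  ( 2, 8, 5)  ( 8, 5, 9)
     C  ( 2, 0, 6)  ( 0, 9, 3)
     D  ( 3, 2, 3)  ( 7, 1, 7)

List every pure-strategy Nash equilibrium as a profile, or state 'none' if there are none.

(A,P,X): not NE [P1→B gives 8>3; P3→W gives 9>4]
(A,P,Y): not NE [P1→C gives 4>2; P2→Q gives 8>1; P3→W gives 9>0]
(A,P,Z): not NE [P1→B gives 9>8; P2→Q gives 8>1; P3→W gives 9>2]
(A,P,W): not NE [P2→Q gives 5>3]
(A,Q,X): not NE [P2→P gives 8>1]
(A,Q,Y): not NE [P1→C gives 9>5]
(A,Q,Z): not NE [P1→D gives 9>6; P3→Y gives 9>7]
(A,Q,W): not NE [P1→B gives 8>6; P3→Y gives 9>4]
(B,P,X): not NE [P2→Q gives 9>5; P3→Y gives 7>0]
(B,P,Y): not NE [P1→C gives 4>2; P2→Q gives 4>1]
(B,P,Z): not NE [P3→Y gives 7>0]
(B,P,W): not NE [P1→A gives 7>2; P3→Y gives 7>5]
(B,Q,X): not NE [P1→A gives 9>2; P3→W gives 9>6]
(B,Q,Y): not NE [P1→C gives 9>3; P3→W gives 9>1]
(B,Q,Z): not NE [P1→D gives 9>0; P2→P gives 3>1; P3→W gives 9>4]
(B,Q,W): not NE [P2→P gives 8>5]
(C,P,X): not NE [P1→B gives 8>5; P2→Q gives 9>0; P3→W gives 6>0]
(C,P,Y): not NE [P3→W gives 6>0]
(C,P,Z): not NE [P1→B gives 9>6; P3→W gives 6>0]
(C,P,W): not NE [P1→A gives 7>2; P2→Q gives 9>0]
(C,Q,X): not NE [P1→A gives 9>6]
(C,Q,Y): not NE [P2→P gives 8>4; P3→X gives 7>2]
(C,Q,Z): not NE [P1→D gives 9>4; P3→X gives 7>2]
(C,Q,W): not NE [P1→B gives 8>0; P3→X gives 7>3]
(D,P,X): not NE [P1→B gives 8>2]
(D,P,Y): not NE [P1→C gives 4>0; P3→X gives 9>2]
(D,P,Z): not NE [P1→B gives 9>0; P3→X gives 9>2]
(D,P,W): not NE [P1→A gives 7>3; P3→X gives 9>3]
(D,Q,X): not NE [P1→A gives 9>4; P2→P gives 8>7; P3→W gives 7>6]
(D,Q,Y): not NE [P1→C gives 9>7; P2→P gives 4>1; P3→W gives 7>4]
(D,Q,Z): not NE [P2→P gives 11>8]
(D,Q,W): not NE [P1→B gives 8>7; P2→P gives 2>1]

Equilibria: none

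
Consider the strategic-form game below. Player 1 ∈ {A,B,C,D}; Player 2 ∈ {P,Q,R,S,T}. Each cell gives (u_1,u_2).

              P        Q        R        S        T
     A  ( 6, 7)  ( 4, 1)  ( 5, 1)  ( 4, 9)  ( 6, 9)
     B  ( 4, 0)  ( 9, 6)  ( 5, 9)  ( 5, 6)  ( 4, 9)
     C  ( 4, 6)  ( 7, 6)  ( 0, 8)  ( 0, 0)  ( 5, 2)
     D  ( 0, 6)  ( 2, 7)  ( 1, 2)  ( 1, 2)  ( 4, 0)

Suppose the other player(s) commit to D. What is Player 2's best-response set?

u_2(P vs D) = 6
u_2(Q vs D) = 7
u_2(R vs D) = 2
u_2(S vs D) = 2
u_2(T vs D) = 0
max payoff 7 at {Q}

BR_2 = {Q}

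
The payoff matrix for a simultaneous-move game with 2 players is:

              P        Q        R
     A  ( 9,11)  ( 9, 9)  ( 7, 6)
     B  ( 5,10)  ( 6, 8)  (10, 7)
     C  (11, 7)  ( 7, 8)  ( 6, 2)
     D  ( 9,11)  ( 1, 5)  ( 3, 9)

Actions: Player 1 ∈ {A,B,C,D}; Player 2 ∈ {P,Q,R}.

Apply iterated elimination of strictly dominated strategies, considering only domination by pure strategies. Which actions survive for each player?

Survivors P1:{A,C} P2:{P,Q}

P1 drop D (C beats it: P:11>9 Q:7>1 R:6>3)
P2 drop R (P beats it: A:11>6 B:10>7 C:7>2)
P1 drop B (A beats it: P:9>5 Q:9>6)
P1→{A,C} P2→{P,Q}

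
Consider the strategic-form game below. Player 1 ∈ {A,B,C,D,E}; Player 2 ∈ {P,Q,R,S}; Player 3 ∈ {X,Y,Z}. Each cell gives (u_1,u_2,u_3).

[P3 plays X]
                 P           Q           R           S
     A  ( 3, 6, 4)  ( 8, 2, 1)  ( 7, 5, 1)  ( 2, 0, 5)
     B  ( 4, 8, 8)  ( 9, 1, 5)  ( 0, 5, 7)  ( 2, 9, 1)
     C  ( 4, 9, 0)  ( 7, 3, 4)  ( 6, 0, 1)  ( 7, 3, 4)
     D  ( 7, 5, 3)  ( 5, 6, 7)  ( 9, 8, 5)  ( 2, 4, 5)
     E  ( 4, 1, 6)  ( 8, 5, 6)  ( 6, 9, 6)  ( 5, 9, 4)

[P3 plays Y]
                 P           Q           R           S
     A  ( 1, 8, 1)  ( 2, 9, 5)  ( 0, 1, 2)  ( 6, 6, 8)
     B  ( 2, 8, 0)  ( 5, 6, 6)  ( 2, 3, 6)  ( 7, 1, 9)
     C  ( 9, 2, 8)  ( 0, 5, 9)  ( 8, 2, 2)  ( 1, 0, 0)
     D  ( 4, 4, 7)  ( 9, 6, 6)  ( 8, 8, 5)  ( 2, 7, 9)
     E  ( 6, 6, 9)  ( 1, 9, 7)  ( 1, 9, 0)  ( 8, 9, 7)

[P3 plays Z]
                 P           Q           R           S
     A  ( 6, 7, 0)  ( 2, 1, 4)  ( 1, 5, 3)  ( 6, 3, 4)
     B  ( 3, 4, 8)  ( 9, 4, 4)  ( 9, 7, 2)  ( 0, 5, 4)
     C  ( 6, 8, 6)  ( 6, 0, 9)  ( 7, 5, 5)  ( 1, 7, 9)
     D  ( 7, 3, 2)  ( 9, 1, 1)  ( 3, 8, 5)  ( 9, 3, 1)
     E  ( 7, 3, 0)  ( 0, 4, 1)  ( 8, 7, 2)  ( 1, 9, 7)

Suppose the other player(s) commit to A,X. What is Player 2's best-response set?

argmax u_2 = {P}

u_2(P vs A,X) = 6
u_2(Q vs A,X) = 2
u_2(R vs A,X) = 5
u_2(S vs A,X) = 0
max payoff 6 at {P}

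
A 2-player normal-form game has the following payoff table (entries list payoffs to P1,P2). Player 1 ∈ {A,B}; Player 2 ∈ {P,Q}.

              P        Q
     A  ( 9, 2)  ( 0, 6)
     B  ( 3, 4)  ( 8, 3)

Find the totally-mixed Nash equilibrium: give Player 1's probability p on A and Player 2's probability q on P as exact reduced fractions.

(p,q) = (1/5, 4/7)

P1 indiff ⇒ q·9+(1-q)·0 = q·3+(1-q)·8 ⇒ q(6) = (1-q)(8) ⇒ q = 4/7
P2 indiff ⇒ p·2+(1-p)·4 = p·6+(1-p)·3 ⇒ p(-4) = (1-p)(-1) ⇒ p = 1/5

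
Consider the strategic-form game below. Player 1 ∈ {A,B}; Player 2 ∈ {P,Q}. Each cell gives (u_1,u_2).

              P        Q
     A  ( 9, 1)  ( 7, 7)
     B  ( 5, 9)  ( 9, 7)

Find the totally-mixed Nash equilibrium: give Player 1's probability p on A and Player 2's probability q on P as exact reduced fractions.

P1 indiff ⇒ q·9+(1-q)·7 = q·5+(1-q)·9 ⇒ q(4) = (1-q)(2) ⇒ q = 1/3
P2 indiff ⇒ p·1+(1-p)·9 = p·7+(1-p)·7 ⇒ p(-6) = (1-p)(-2) ⇒ p = 1/4

p=1/4, q=1/3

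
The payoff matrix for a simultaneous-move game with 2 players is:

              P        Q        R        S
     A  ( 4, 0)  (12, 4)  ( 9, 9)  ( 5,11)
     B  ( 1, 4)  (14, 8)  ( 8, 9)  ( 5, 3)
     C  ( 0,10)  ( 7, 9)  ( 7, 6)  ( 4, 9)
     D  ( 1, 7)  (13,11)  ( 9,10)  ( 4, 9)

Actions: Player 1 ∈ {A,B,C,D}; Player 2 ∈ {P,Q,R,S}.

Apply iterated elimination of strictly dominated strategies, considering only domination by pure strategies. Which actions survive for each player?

Remaining: P1:{A,B,D} P2:{Q,R,S}

P1 drop C (A beats it: P:4>0 Q:12>7 R:9>7 S:5>4)
P2 drop P (Q beats it: A:4>0 B:8>4 D:11>7)
P1→{A,B,D} P2→{Q,R,S}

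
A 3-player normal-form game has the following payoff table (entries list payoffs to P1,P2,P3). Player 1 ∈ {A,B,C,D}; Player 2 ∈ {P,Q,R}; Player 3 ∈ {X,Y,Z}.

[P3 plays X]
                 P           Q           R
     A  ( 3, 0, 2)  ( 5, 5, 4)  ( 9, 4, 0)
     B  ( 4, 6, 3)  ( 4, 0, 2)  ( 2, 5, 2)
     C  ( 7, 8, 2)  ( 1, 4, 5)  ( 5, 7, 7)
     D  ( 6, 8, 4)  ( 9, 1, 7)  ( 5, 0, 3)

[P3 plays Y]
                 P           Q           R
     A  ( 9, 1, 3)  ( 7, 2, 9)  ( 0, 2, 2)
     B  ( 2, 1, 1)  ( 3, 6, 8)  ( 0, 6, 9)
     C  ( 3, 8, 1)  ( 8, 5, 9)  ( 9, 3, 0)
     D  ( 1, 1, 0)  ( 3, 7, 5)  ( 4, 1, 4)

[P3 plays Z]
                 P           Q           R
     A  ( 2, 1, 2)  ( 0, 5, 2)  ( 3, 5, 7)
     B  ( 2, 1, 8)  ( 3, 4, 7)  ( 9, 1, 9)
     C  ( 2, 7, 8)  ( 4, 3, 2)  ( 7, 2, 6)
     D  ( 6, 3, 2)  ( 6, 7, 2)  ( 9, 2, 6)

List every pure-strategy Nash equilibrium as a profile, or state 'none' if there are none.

(A,P,X): not NE [P1→C gives 7>3; P2→Q gives 5>0; P3→Y gives 3>2]
(A,P,Y): not NE [P2→R gives 2>1]
(A,P,Z): not NE [P1→D gives 6>2; P2→R gives 5>1; P3→Y gives 3>2]
(A,Q,X): not NE [P1→D gives 9>5; P3→Y gives 9>4]
(A,Q,Y): not NE [P1→C gives 8>7]
(A,Q,Z): not NE [P1→D gives 6>0; P3→Y gives 9>2]
(A,R,X): not NE [P2→Q gives 5>4; P3→Z gives 7>0]
(A,R,Y): not NE [P1→C gives 9>0; P3→Z gives 7>2]
(A,R,Z): not NE [P1→D gives 9>3]
(B,P,X): not NE [P1→C gives 7>4; P3→Z gives 8>3]
(B,P,Y): not NE [P1→A gives 9>2; P2→R gives 6>1; P3→Z gives 8>1]
(B,P,Z): not NE [P1→D gives 6>2; P2→Q gives 4>1]
(B,Q,X): not NE [P1→D gives 9>4; P2→P gives 6>0; P3→Y gives 8>2]
(B,Q,Y): not NE [P1→C gives 8>3]
(B,Q,Z): not NE [P1→D gives 6>3; P3→Y gives 8>7]
(B,R,X): not NE [P1→A gives 9>2; P2→P gives 6>5; P3→Z gives 9>2]
(B,R,Y): not NE [P1→C gives 9>0]
(B,R,Z): not NE [P2→Q gives 4>1]
(C,P,X): not NE [P3→Z gives 8>2]
(C,P,Y): not NE [P1→A gives 9>3; P3→Z gives 8>1]
(C,P,Z): not NE [P1→D gives 6>2]
(C,Q,X): not NE [P1→D gives 9>1; P2→P gives 8>4; P3→Y gives 9>5]
(C,Q,Y): not NE [P2→P gives 8>5]
(C,Q,Z): not NE [P1→D gives 6>4; P2→P gives 7>3; P3→Y gives 9>2]
(C,R,X): not NE [P1→A gives 9>5; P2→P gives 8>7]
(C,R,Y): not NE [P2→P gives 8>3; P3→X gives 7>0]
(C,R,Z): not NE [P1→D gives 9>7; P2→P gives 7>2; P3→X gives 7>6]
(D,P,X): not NE [P1→C gives 7>6]
(D,P,Y): not NE [P1→A gives 9>1; P2→Q gives 7>1; P3→X gives 4>0]
(D,P,Z): not NE [P2→Q gives 7>3; P3→X gives 4>2]
(D,Q,X): not NE [P2→P gives 8>1]
(D,Q,Y): not NE [P1→C gives 8>3; P3→X gives 7>5]
(D,Q,Z): not NE [P3→X gives 7>2]
(D,R,X): not NE [P1→A gives 9>5; P2→P gives 8>0; P3→Z gives 6>3]
(D,R,Y): not NE [P1→C gives 9>4; P2→Q gives 7>1; P3→Z gives 6>4]
(D,R,Z): not NE [P2→Q gives 7>2]

PSNE: ∅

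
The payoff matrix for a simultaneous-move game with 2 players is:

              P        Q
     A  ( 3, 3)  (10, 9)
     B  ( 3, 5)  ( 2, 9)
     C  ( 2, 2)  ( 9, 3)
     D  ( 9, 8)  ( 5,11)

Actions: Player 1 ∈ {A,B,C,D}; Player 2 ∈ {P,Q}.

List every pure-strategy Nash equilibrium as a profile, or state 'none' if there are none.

Nash profiles: (A,Q)

(A,P): not NE [P1→D gives 9>3; P2→Q gives 9>3]
(A,Q): NE
(B,P): not NE [P1→D gives 9>3; P2→Q gives 9>5]
(B,Q): not NE [P1→A gives 10>2]
(C,P): not NE [P1→D gives 9>2; P2→Q gives 3>2]
(C,Q): not NE [P1→A gives 10>9]
(D,P): not NE [P2→Q gives 11>8]
(D,Q): not NE [P1→A gives 10>5]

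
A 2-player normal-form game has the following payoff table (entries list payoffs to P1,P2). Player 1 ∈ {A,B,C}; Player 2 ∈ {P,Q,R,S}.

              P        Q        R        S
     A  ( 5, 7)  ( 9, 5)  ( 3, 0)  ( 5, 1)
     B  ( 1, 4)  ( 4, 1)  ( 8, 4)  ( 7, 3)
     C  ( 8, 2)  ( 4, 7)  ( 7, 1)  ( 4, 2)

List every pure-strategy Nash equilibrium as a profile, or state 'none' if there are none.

NE set: (B,R)

(A,P): not NE [P1→C gives 8>5]
(A,Q): not NE [P2→P gives 7>5]
(A,R): not NE [P1→B gives 8>3; P2→P gives 7>0]
(A,S): not NE [P1→B gives 7>5; P2→P gives 7>1]
(B,P): not NE [P1→C gives 8>1]
(B,Q): not NE [P1→A gives 9>4; P2→R gives 4>1]
(B,R): NE
(B,S): not NE [P2→R gives 4>3]
(C,P): not NE [P2→Q gives 7>2]
(C,Q): not NE [P1→A gives 9>4]
(C,R): not NE [P1→B gives 8>7; P2→Q gives 7>1]
(C,S): not NE [P1→B gives 7>4; P2→Q gives 7>2]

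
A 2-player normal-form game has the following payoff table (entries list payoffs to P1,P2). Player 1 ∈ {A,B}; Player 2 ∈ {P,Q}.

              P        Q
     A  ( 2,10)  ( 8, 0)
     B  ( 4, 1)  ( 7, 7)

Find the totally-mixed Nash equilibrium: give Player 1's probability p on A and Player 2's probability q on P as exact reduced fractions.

P1 mixes 3/8 on A; P2 mixes 1/3 on P

P1 indiff ⇒ q·2+(1-q)·8 = q·4+(1-q)·7 ⇒ q(-2) = (1-q)(-1) ⇒ q = 1/3
P2 indiff ⇒ p·10+(1-p)·1 = p·0+(1-p)·7 ⇒ p(10) = (1-p)(6) ⇒ p = 3/8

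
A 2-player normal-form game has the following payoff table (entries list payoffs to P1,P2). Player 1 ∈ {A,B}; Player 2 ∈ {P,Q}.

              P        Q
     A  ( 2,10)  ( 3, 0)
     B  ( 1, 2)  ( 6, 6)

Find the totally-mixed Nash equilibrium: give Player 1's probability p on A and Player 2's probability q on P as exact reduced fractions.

P1 indiff ⇒ q·2+(1-q)·3 = q·1+(1-q)·6 ⇒ q(1) = (1-q)(3) ⇒ q = 3/4
P2 indiff ⇒ p·10+(1-p)·2 = p·0+(1-p)·6 ⇒ p(10) = (1-p)(4) ⇒ p = 2/7

P1 mixes 2/7 on A; P2 mixes 3/4 on P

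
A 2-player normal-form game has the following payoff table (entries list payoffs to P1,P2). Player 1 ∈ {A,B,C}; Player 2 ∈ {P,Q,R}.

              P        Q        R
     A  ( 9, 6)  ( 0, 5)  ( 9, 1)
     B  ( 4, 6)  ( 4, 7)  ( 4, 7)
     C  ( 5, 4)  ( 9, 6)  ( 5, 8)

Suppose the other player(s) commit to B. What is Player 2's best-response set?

u_2(P vs B) = 6
u_2(Q vs B) = 7
u_2(R vs B) = 7
max payoff 7 at {Q,R}

P2 best: {Q,R}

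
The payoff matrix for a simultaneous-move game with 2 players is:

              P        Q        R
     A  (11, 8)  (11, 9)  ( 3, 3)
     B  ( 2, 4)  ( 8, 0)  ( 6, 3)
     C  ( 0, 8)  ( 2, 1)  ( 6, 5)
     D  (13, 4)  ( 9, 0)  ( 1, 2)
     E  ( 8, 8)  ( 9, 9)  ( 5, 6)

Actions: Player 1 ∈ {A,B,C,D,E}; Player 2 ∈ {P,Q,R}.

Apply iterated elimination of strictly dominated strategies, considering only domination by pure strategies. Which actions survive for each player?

Survivors P1:{A,D} P2:{P,Q}

P2 drop R (P beats it: A:8>3 B:4>3 C:8>5 D:4>2 E:8>6)
P1 drop B (A beats it: P:11>2 Q:11>8)
P1 drop C (A beats it: P:11>0 Q:11>2)
P1 drop E (A beats it: P:11>8 Q:11>9)
P1→{A,D} P2→{P,Q}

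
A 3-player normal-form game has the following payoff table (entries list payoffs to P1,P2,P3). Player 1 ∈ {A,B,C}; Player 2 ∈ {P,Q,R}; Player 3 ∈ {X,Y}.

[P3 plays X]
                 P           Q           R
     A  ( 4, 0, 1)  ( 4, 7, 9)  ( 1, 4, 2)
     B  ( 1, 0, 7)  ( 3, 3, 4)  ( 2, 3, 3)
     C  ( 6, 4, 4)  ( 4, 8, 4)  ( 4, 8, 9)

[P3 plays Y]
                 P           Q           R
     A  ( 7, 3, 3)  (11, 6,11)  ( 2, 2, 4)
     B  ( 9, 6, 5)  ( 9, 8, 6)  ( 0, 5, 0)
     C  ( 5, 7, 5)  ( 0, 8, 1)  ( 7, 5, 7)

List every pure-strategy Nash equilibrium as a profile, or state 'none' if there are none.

NE set: (A,Q,Y), (C,Q,X), (C,R,X)

(A,P,X): not NE [P1→C gives 6>4; P2→Q gives 7>0; P3→Y gives 3>1]
(A,P,Y): not NE [P1→B gives 9>7; P2→Q gives 6>3]
(A,Q,X): not NE [P3→Y gives 11>9]
(A,Q,Y): NE
(A,R,X): not NE [P1→C gives 4>1; P2→Q gives 7>4; P3→Y gives 4>2]
(A,R,Y): not NE [P1→C gives 7>2; P2→Q gives 6>2]
(B,P,X): not NE [P1→C gives 6>1; P2→R gives 3>0]
(B,P,Y): not NE [P2→Q gives 8>6; P3→X gives 7>5]
(B,Q,X): not NE [P1→C gives 4>3; P3→Y gives 6>4]
(B,Q,Y): not NE [P1→A gives 11>9]
(B,R,X): not NE [P1→C gives 4>2]
(B,R,Y): not NE [P1→C gives 7>0; P2→Q gives 8>5; P3→X gives 3>0]
(C,P,X): not NE [P2→R gives 8>4; P3→Y gives 5>4]
(C,P,Y): not NE [P1→B gives 9>5; P2→Q gives 8>7]
(C,Q,X): NE
(C,Q,Y): not NE [P1→A gives 11>0; P3→X gives 4>1]
(C,R,X): NE
(C,R,Y): not NE [P2→Q gives 8>5; P3→X gives 9>7]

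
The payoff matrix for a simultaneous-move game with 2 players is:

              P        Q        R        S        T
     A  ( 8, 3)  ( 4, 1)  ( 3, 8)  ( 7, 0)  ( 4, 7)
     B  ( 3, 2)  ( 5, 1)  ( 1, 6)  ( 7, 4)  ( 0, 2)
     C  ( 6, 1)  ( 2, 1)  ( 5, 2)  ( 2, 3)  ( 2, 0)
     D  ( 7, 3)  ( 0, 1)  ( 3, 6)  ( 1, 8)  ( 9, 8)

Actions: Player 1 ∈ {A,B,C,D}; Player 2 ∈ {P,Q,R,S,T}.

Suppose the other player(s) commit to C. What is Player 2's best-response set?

P2 best: {S}

u_2(P vs C) = 1
u_2(Q vs C) = 1
u_2(R vs C) = 2
u_2(S vs C) = 3
u_2(T vs C) = 0
max payoff 3 at {S}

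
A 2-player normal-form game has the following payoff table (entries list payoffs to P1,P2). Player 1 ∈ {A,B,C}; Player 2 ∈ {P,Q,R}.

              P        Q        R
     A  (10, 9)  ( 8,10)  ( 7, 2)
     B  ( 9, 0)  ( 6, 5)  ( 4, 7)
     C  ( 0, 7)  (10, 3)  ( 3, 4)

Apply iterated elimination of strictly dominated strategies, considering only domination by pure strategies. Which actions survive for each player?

IESDS → P1:{A,C} P2:{P,Q}

P1 drop B (A beats it: P:10>9 Q:8>6 R:7>4)
P2 drop R (P beats it: A:9>2 C:7>4)
P1→{A,C} P2→{P,Q}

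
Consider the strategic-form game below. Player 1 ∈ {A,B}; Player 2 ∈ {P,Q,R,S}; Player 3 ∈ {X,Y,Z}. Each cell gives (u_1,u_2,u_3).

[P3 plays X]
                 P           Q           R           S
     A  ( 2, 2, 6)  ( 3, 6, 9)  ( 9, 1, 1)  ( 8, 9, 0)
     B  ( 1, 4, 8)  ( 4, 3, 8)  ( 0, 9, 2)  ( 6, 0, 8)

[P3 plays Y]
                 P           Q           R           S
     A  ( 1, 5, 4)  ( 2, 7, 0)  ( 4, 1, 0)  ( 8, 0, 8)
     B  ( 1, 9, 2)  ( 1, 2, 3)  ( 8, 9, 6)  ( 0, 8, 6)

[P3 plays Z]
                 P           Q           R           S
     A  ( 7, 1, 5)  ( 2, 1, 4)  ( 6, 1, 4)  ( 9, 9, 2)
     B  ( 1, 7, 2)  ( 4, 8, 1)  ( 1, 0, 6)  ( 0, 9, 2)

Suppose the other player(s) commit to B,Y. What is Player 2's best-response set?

u_2(P vs B,Y) = 9
u_2(Q vs B,Y) = 2
u_2(R vs B,Y) = 9
u_2(S vs B,Y) = 8
max payoff 9 at {P,R}

BR_2 = {P,R}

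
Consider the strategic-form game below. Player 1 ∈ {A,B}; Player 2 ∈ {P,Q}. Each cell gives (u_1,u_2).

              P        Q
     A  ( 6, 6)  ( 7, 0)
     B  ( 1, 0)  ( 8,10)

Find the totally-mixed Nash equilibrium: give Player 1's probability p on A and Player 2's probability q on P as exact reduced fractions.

(p,q) = (5/8, 1/6)

P1 indiff ⇒ q·6+(1-q)·7 = q·1+(1-q)·8 ⇒ q(5) = (1-q)(1) ⇒ q = 1/6
P2 indiff ⇒ p·6+(1-p)·0 = p·0+(1-p)·10 ⇒ p(6) = (1-p)(10) ⇒ p = 5/8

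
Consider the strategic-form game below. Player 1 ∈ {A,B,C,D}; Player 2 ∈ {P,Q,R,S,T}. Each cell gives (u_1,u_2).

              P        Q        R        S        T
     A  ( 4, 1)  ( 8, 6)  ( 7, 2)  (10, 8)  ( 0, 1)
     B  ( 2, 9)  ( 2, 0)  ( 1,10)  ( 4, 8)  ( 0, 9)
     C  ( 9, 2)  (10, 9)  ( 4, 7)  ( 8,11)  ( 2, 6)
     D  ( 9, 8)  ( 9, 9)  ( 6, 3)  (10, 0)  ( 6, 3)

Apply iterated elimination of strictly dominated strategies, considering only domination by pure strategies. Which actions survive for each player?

Survivors P1:{A,C,D} P2:{Q,S}

P1 drop B (C beats it: P:9>2 Q:10>2 R:4>1 S:8>4 T:2>0)
P2 drop P (Q beats it: A:6>1 C:9>2 D:9>8)
P2 drop R (Q beats it: A:6>2 C:9>7 D:9>3)
P2 drop T (Q beats it: A:6>1 C:9>6 D:9>3)
P1→{A,C,D} P2→{Q,S}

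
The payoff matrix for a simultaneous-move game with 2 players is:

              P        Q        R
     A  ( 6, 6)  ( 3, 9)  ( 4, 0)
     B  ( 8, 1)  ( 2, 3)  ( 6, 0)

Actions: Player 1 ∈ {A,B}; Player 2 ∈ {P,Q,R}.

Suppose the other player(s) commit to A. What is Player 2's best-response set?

BR_2 = {Q}

u_2(P vs A) = 6
u_2(Q vs A) = 9
u_2(R vs A) = 0
max payoff 9 at {Q}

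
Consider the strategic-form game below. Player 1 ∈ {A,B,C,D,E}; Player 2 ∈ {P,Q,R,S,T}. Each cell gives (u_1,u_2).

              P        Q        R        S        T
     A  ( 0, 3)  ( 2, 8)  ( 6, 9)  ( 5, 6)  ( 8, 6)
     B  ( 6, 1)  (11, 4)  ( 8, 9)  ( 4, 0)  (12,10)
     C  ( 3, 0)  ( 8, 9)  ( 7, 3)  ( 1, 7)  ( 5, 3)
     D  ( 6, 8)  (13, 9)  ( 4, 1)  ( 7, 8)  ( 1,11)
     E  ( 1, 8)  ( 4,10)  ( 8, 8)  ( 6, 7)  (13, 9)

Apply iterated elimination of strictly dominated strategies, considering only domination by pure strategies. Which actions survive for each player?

Survivors P1:{B,D,E} P2:{Q,T}

P1 drop A (E beats it: P:1>0 Q:4>2 R:8>6 S:6>5 T:13>8)
P1 drop C (B beats it: P:6>3 Q:11>8 R:8>7 S:4>1 T:12>5)
P2 drop P (Q beats it: B:4>1 D:9>8 E:10>8)
P2 drop R (T beats it: B:10>9 D:11>1 E:9>8)
P2 drop S (Q beats it: B:4>0 D:9>8 E:10>7)
P1→{B,D,E} P2→{Q,T}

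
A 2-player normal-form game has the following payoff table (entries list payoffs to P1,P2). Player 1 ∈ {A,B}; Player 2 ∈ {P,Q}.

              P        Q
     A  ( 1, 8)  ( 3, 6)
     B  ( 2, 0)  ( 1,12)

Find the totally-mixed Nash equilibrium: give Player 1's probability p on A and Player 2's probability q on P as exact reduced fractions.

P1 indiff ⇒ q·1+(1-q)·3 = q·2+(1-q)·1 ⇒ q(-1) = (1-q)(-2) ⇒ q = 2/3
P2 indiff ⇒ p·8+(1-p)·0 = p·6+(1-p)·12 ⇒ p(2) = (1-p)(12) ⇒ p = 6/7

(p,q) = (6/7, 2/3)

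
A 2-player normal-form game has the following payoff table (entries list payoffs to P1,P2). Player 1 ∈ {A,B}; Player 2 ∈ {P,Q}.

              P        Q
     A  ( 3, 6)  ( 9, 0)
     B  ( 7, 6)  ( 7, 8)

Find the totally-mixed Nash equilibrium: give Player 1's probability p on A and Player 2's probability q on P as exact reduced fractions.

P1 indiff ⇒ q·3+(1-q)·9 = q·7+(1-q)·7 ⇒ q(-4) = (1-q)(-2) ⇒ q = 1/3
P2 indiff ⇒ p·6+(1-p)·6 = p·0+(1-p)·8 ⇒ p(6) = (1-p)(2) ⇒ p = 1/4

P1 mixes 1/4 on A; P2 mixes 1/3 on P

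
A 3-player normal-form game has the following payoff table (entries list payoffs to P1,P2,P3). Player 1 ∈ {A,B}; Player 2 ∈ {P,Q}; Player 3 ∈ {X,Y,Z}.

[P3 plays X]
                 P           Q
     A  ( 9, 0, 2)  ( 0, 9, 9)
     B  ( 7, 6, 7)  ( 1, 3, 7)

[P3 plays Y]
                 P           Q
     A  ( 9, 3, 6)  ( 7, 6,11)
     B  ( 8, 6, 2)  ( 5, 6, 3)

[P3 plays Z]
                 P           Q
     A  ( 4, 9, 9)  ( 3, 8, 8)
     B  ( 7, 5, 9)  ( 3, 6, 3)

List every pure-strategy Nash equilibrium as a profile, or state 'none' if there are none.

NE set: (A,Q,Y)

(A,P,X): not NE [P2→Q gives 9>0; P3→Z gives 9>2]
(A,P,Y): not NE [P2→Q gives 6>3; P3→Z gives 9>6]
(A,P,Z): not NE [P1→B gives 7>4]
(A,Q,X): not NE [P1→B gives 1>0; P3→Y gives 11>9]
(A,Q,Y): NE
(A,Q,Z): not NE [P2→P gives 9>8; P3→Y gives 11>8]
(B,P,X): not NE [P1→A gives 9>7; P3→Z gives 9>7]
(B,P,Y): not NE [P1→A gives 9>8; P3→Z gives 9>2]
(B,P,Z): not NE [P2→Q gives 6>5]
(B,Q,X): not NE [P2→P gives 6>3]
(B,Q,Y): not NE [P1→A gives 7>5; P3→X gives 7>3]
(B,Q,Z): not NE [P3→X gives 7>3]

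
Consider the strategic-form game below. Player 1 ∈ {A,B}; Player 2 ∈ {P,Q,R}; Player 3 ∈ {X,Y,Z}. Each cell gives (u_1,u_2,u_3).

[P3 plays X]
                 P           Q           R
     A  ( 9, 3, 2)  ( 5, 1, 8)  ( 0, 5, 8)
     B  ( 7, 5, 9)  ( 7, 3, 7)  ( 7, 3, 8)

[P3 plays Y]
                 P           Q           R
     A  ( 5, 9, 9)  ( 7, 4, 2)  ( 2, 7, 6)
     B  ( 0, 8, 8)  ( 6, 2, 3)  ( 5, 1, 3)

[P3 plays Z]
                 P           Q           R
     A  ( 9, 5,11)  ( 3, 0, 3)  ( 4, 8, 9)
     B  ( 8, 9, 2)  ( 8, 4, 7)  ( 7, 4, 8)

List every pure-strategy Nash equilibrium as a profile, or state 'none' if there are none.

No pure NE.

(A,P,X): not NE [P2→R gives 5>3; P3→Z gives 11>2]
(A,P,Y): not NE [P3→Z gives 11>9]
(A,P,Z): not NE [P2→R gives 8>5]
(A,Q,X): not NE [P1→B gives 7>5; P2→R gives 5>1]
(A,Q,Y): not NE [P2→P gives 9>4; P3→X gives 8>2]
(A,Q,Z): not NE [P1→B gives 8>3; P2→R gives 8>0; P3→X gives 8>3]
(A,R,X): not NE [P1→B gives 7>0; P3→Z gives 9>8]
(A,R,Y): not NE [P1→B gives 5>2; P2→P gives 9>7; P3→Z gives 9>6]
(A,R,Z): not NE [P1→B gives 7>4]
(B,P,X): not NE [P1→A gives 9>7]
(B,P,Y): not NE [P1→A gives 5>0; P3→X gives 9>8]
(B,P,Z): not NE [P1→A gives 9>8; P3→X gives 9>2]
(B,Q,X): not NE [P2→P gives 5>3]
(B,Q,Y): not NE [P1→A gives 7>6; P2→P gives 8>2; P3→Z gives 7>3]
(B,Q,Z): not NE [P2→P gives 9>4]
(B,R,X): not NE [P2→P gives 5>3]
(B,R,Y): not NE [P2→P gives 8>1; P3→Z gives 8>3]
(B,R,Z): not NE [P2→P gives 9>4]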